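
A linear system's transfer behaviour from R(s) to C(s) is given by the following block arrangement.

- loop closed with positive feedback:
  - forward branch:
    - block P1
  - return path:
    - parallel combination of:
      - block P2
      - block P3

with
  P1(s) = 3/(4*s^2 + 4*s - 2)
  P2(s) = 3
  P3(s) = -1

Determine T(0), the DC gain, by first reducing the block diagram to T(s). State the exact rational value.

[1] sum the parallel branches P2, P3 -> 2
[2] feedback reduction of P1, (P2+P3) -> 3/(4*s^2 + 4*s - 8)
DC gain: substitute s = 0 into T(s) from step 2: T(0) = 3/(-8) = -3/8.

Answer: -3/8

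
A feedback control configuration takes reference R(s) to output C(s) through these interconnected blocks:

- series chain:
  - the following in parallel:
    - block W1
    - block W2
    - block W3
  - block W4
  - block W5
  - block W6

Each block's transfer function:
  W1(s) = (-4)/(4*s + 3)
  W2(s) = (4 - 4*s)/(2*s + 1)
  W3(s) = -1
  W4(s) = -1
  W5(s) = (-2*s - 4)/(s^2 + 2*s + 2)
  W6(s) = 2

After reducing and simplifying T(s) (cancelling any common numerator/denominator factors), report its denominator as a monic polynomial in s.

Answer: s^4 + 13*s^3/4 + 39*s^2/8 + 13*s/4 + 3/4

Working:
Step 1. sum the parallel branches W1, W2, W3 -> (-24*s^2 - 14*s + 5)/(8*s^2 + 10*s + 3)
Step 2. reduce the series chain (W1+W2+W3), W4, W5, W6 -> (-96*s^3 - 248*s^2 - 92*s + 40)/(8*s^4 + 26*s^3 + 39*s^2 + 26*s + 6)
That last expression is T(s), already simplified. Scaling its denominator by 1/8 (the reciprocal of the leading coefficient) yields the monic denominator.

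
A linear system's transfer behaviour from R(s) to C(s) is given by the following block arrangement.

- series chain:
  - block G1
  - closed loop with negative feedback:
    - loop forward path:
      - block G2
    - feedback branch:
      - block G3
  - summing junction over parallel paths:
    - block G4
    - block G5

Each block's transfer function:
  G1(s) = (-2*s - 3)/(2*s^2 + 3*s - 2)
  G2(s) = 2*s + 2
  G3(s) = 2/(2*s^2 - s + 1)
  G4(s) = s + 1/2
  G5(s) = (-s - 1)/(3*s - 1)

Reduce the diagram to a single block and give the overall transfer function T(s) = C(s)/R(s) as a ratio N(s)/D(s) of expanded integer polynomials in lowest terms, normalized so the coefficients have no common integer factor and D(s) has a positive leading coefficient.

Reducing step by step:

(1) feedback reduction of G2, G3 = (4*s^3 + 2*s^2 + 2)/(2*s^2 + 3*s + 5)
(2) reduce the parallel group G4, G5 = (6*s^2 - s - 3)/(6*s - 2)
(3) reduce the series chain G1, [G2/(1+G2*G3)], (G4+G5); the result is T(s) itself (integer coefficients, no common factor, positive leading denominator coefficient)

Answer: (-24*s^6 - 44*s^5 + 2*s^4 + 15*s^3 - 7*s^2 + 9*s + 9)/(12*s^5 + 32*s^4 + 33*s^3 + 12*s^2 - 39*s + 10)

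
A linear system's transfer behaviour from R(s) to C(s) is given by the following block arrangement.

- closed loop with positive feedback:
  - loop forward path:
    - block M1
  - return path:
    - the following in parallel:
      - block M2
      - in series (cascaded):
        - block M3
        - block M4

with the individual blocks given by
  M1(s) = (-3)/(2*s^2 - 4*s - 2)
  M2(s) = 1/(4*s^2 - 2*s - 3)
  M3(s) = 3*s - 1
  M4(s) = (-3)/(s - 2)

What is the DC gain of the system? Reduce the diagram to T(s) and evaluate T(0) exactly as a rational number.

[1] cascade M3, M4: (3 - 9*s)/(s - 2)
[2] add M2, (M3*M4) (parallel): (-36*s^3 + 30*s^2 + 22*s - 11)/(4*s^3 - 10*s^2 + s + 6)
[3] collapse the loop (M1 forward, (M2+(M3*M4)) return): (-12*s^3 + 30*s^2 - 3*s - 18)/(8*s^5 - 36*s^4 - 74*s^3 + 118*s^2 + 40*s - 45)
Step 3 gives the overall T(s). Then T(0) = -18/(-45) = 2/5.

Final answer: 2/5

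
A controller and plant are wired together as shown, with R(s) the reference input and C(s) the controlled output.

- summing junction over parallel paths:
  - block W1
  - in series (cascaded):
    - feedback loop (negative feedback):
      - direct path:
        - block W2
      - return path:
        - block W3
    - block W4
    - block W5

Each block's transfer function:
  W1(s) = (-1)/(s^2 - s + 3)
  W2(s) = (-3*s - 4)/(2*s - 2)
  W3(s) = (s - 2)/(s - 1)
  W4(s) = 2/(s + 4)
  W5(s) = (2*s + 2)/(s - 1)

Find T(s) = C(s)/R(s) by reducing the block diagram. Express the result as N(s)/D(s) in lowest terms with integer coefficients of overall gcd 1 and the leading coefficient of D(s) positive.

1. close the feedback loop around W2, W3; result (3*s^2 + s - 4)/(s^2 + 2*s - 10)
2. series reduction of [W2/(1+W2*W3)], W4, W5; result (12*s^2 + 28*s + 16)/(s^3 + 6*s^2 - 2*s - 40)
3. reduce the parallel group W1, ([W2/(1+W2*W3)]*W4*W5), giving the overall T(s)

Final answer: (12*s^4 + 15*s^3 + 18*s^2 + 70*s + 88)/(s^5 + 5*s^4 - 5*s^3 - 20*s^2 + 34*s - 120)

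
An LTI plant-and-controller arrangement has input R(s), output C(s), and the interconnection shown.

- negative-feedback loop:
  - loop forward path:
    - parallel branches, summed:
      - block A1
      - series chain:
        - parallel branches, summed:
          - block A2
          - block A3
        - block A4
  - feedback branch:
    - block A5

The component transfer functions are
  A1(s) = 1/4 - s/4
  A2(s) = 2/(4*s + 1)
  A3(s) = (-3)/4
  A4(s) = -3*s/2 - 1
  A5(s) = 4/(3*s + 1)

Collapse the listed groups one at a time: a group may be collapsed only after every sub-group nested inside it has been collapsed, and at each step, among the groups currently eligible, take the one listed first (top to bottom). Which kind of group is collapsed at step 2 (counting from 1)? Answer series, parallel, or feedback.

Step 1. reduce the parallel group A2, A3
Step 2. combine (A2+A3), A4 in series
Step 3. combine A1, ((A2+A3)*A4) in parallel
Step 4. apply the feedback formula to (A1+((A2+A3)*A4)), A5
At step 2 the group reduced is series.

Final answer: series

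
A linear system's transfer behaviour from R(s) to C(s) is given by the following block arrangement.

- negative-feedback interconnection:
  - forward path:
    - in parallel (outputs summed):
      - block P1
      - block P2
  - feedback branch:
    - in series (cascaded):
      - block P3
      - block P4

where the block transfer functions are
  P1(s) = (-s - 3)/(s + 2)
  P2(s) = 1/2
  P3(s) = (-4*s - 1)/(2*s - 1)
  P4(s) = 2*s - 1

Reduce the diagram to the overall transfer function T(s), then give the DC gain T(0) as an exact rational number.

(1) reduce the parallel group P1, P2 gives (-s - 4)/(2*s + 4)
(2) series reduction of P3, P4 gives -4*s - 1
(3) feedback reduction of (P1+P2), (P3*P4) gives (-s - 4)/(4*s^2 + 19*s + 8)
Evaluating the step-3 result (the overall T(s)) at s = 0 gives T(0) = -4/8 = -1/2.

Hence the answer: -1/2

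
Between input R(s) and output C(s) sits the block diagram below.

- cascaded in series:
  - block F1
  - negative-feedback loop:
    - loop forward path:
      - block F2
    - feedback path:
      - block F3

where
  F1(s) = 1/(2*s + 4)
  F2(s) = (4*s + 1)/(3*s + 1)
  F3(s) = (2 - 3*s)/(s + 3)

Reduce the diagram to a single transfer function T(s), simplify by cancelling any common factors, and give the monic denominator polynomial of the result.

Answer: s^3 + s^2/3 - 35*s/9 - 10/9

Working:
[1] apply the feedback formula to F2, F3, giving (-4*s^2 - 13*s - 3)/(9*s^2 - 15*s - 5)
[2] multiply F1, [F2/(1+F2*F3)] (series), giving (-4*s^2 - 13*s - 3)/(18*s^3 + 6*s^2 - 70*s - 20)
Step 2 gives the fully reduced T(s), with no common factor left to cancel. The denominator's leading coefficient is 18, so divide each of its coefficients by 18 to get the monic form.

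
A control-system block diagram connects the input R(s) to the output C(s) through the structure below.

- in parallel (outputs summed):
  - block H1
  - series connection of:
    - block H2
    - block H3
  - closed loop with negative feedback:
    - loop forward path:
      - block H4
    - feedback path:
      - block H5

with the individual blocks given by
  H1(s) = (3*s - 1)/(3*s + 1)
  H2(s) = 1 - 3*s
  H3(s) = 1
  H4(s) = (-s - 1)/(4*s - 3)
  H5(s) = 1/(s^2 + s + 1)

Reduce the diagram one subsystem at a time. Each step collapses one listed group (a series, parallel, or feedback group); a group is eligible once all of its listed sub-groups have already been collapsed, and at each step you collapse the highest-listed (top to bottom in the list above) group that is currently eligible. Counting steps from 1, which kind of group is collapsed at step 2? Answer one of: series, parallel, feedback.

The answer is feedback.

Reasoning:
Step 1. combine H2, H3 in series
Step 2. collapse the loop (H4 forward, H5 return)
Step 3. sum the parallel branches H1, (H2*H3), [H4/(1+H4*H5)]
Step 2: feedback.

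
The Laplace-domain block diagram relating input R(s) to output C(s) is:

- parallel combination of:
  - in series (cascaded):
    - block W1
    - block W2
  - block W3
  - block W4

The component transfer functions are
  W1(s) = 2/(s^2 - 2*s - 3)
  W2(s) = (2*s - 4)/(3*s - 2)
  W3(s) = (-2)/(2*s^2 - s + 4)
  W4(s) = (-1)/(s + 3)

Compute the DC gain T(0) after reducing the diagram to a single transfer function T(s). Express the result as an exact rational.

Step 1 - multiply W1, W2 (series) gives (4*s - 8)/(3*s^3 - 8*s^2 - 5*s + 6)
Step 2 - add (W1*W2), W3, W4 (parallel) gives (-6*s^5 + 21*s^4 - 8*s^3 + 37*s^2 + 84*s - 156)/(6*s^6 - s^5 - 47*s^4 + 15*s^3 - 71*s^2 - 54*s + 72)
That last expression is T(s); at s = 0 only the constant terms survive, so T(0) = -156/72 = -13/6.

Therefore the answer is -13/6.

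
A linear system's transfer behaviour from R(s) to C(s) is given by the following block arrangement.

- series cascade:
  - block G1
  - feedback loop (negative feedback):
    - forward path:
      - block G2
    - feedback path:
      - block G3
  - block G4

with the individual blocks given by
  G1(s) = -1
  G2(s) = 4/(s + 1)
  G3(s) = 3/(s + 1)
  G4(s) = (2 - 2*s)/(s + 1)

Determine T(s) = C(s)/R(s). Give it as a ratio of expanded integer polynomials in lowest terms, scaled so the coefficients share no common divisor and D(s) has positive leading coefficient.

Reducing step by step:

Step 1. collapse the loop (G2 forward, G3 return), giving (4*s + 4)/(s^2 + 2*s + 13)
Step 2. series reduction of G1, [G2/(1+G2*G3)], G4; the result is T(s) itself (integer coefficients, no common factor, positive leading denominator coefficient)

Answer: (8*s - 8)/(s^2 + 2*s + 13)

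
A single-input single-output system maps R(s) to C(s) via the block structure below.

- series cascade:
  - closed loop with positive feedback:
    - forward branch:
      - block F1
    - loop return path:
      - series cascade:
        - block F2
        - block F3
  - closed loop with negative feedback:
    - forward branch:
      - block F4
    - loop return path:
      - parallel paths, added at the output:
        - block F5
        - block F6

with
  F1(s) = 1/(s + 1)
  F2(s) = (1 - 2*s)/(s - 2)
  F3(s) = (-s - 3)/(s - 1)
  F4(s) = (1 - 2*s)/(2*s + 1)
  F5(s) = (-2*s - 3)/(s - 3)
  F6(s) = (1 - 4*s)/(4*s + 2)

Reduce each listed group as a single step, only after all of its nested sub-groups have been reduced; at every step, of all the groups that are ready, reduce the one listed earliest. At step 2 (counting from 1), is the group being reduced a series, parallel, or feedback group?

Step 1 - combine F2, F3 in series
Step 2 - reduce the feedback loop with forward F1 and return (F2*F3)
Step 3 - combine F5, F6 in parallel
Step 4 - apply the feedback formula to F4, (F5+F6)
Step 5 - cascade [F1/(1-F1*(F2*F3))], [F4/(1+F4*(F5+F6))]
At step 2 the group reduced is feedback.

Therefore the answer is feedback.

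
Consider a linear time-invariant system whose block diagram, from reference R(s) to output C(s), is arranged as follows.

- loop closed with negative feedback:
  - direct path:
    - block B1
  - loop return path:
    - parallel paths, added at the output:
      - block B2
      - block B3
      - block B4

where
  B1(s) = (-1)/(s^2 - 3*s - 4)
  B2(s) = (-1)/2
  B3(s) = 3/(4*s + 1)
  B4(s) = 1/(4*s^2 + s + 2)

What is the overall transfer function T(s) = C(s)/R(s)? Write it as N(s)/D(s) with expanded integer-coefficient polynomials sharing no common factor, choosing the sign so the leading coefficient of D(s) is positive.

(1) combine B2, B3, B4 in parallel: (-16*s^3 + 16*s^2 + 5*s + 12)/(32*s^3 + 16*s^2 + 18*s + 4)
(2) feedback reduction of B1, (B2+B3+B4), which is the overall transfer function T(s) = C(s)/R(s) in lowest terms

Therefore the answer is (-32*s^3 - 16*s^2 - 18*s - 4)/(32*s^5 - 80*s^4 - 142*s^3 - 130*s^2 - 89*s - 28).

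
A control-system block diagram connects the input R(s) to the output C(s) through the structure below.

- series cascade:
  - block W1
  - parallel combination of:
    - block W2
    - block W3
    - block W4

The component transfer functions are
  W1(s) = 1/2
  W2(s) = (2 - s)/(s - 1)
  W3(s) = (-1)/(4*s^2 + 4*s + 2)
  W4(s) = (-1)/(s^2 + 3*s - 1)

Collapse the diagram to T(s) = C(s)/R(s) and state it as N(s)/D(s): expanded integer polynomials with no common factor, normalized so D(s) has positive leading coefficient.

The answer is (-4*s^5 - 8*s^4 + 17*s^3 + 16*s^2 + 12*s - 3)/(8*s^5 + 24*s^4 - 12*s^3 - 16*s^2 - 8*s + 4).

Reasoning:
Step 1: combine W2, W3, W4 in parallel = (-4*s^5 - 8*s^4 + 17*s^3 + 16*s^2 + 12*s - 3)/(4*s^5 + 12*s^4 - 6*s^3 - 8*s^2 - 4*s + 2)
Step 2: combine W1, (W2+W3+W4) in series, giving the overall T(s)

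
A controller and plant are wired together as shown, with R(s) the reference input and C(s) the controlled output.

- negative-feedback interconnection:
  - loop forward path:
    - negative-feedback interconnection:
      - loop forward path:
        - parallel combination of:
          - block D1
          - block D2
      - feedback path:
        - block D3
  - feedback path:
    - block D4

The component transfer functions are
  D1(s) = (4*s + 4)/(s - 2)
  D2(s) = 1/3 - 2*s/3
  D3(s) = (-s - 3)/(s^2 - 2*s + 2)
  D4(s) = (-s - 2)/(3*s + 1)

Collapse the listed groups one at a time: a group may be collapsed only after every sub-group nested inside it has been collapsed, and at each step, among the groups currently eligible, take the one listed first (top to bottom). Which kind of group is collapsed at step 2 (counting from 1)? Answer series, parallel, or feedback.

[1] combine D1, D2 in parallel
[2] reduce the feedback loop with forward (D1+D2) and return D3
[3] feedback reduction of [(D1+D2)/(1+(D1+D2)*D3)], D4
At step 2 the group reduced is feedback.

Hence the answer: feedback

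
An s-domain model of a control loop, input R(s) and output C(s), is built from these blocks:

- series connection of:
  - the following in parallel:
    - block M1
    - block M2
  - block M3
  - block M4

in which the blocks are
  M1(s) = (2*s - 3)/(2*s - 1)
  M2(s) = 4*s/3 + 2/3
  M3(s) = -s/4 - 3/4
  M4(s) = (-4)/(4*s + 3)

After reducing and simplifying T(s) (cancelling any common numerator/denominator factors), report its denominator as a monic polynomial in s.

[1] add M1, M2 (parallel) gives (8*s^2 + 6*s - 11)/(6*s - 3)
[2] cascade (M1+M2), M3, M4 gives (8*s^3 + 30*s^2 + 7*s - 33)/(24*s^2 + 6*s - 9)
T(s) is the step-2 result (common factors already cancelled). Leading coefficient of the denominator: 24. Divide through by 24 for the monic polynomial.

Hence the answer: s^2 + s/4 - 3/8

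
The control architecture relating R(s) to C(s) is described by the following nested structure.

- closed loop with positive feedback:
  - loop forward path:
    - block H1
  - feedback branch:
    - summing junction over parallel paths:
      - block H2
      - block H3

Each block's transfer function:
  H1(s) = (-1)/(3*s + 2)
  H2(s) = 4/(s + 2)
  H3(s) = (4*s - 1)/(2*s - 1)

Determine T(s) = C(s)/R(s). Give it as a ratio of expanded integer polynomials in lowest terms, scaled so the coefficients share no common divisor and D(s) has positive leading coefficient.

Answer: (-2*s^2 - 3*s + 2)/(6*s^3 + 17*s^2 + 15*s - 10)

Working:
Step 1 - combine H2, H3 in parallel = (4*s^2 + 15*s - 6)/(2*s^2 + 3*s - 2)
Step 2 - apply the feedback formula to H1, (H2+H3); the result is T(s) itself (integer coefficients, no common factor, positive leading denominator coefficient)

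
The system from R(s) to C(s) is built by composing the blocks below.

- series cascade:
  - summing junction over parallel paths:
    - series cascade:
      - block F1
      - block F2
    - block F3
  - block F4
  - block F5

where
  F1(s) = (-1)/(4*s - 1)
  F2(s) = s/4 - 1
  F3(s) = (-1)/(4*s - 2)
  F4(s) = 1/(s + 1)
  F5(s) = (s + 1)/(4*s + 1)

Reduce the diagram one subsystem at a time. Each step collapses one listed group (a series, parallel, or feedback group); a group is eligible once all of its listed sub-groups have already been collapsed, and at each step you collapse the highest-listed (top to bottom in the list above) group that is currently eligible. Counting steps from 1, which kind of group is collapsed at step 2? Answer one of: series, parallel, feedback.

1. reduce the series chain F1, F2
2. sum the parallel branches (F1*F2), F3
3. combine ((F1*F2)+F3), F4, F5 in series
Step 2: parallel.

Answer: parallel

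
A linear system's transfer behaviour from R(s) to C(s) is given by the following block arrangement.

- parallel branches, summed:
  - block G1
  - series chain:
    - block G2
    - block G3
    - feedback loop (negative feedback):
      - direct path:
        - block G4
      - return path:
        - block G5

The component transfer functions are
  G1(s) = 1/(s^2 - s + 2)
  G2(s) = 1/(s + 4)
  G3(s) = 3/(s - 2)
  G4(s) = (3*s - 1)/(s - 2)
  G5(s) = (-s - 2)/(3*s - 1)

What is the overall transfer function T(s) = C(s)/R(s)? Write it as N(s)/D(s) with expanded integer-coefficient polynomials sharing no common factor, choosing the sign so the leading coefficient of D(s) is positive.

Step 1. close the feedback loop around G4, G5 gives 1/4 - 3*s/4
Step 2. reduce the series chain G2, G3, [G4/(1+G4*G5)] gives (3 - 9*s)/(4*s^2 + 8*s - 32)
Step 3. parallel reduction of G1, (G2*G3*[G4/(1+G4*G5)]): this yields T(s), and no further normalization is needed

Hence the answer: (-9*s^3 + 16*s^2 - 13*s - 26)/(4*s^4 + 4*s^3 - 32*s^2 + 48*s - 64)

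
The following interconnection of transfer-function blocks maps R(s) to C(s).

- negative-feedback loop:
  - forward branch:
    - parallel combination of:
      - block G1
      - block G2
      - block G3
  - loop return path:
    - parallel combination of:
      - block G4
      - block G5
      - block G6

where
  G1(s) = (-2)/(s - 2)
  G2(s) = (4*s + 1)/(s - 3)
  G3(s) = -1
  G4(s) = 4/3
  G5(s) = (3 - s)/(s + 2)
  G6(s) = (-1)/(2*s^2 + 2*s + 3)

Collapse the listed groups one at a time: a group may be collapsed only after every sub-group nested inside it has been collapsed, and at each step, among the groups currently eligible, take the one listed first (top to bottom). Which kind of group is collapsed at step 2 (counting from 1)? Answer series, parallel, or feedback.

[1] add G1, G2, G3 (parallel)
[2] add G4, G5, G6 (parallel)
[3] close the feedback loop around (G1+G2+G3), (G4+G5+G6)
At step 2 the group reduced is parallel.

Answer: parallel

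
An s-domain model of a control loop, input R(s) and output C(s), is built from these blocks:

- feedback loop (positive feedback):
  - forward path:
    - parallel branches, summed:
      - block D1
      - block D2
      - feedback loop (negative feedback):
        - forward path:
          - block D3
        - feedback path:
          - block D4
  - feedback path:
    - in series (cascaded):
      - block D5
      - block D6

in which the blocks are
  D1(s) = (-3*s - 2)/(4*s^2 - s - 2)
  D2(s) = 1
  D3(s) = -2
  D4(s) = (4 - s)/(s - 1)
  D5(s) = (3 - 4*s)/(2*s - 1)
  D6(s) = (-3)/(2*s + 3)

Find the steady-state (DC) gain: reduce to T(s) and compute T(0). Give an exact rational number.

(1) collapse the loop (D3 forward, D4 return) = (2 - 2*s)/(3*s - 9)
(2) add D1, D2, [D3/(1+D3*D4)] (parallel) = (4*s^3 - 38*s^2 + 26*s + 32)/(12*s^3 - 39*s^2 + 3*s + 18)
(3) series reduction of D5, D6 = (12*s - 9)/(4*s^2 + 4*s - 3)
(4) reduce the feedback loop with forward (D1+D2+[D3/(1+D3*D4)]) and return (D5*D6) = (16*s^5 - 136*s^4 - 60*s^3 + 346*s^2 + 50*s - 96)/(48*s^5 - 156*s^4 + 312*s^3 - 453*s^2 - 87*s + 234)
The step-4 result is T(s). Setting s = 0: T(0) = -96/234 = -16/39.

Hence the answer: -16/39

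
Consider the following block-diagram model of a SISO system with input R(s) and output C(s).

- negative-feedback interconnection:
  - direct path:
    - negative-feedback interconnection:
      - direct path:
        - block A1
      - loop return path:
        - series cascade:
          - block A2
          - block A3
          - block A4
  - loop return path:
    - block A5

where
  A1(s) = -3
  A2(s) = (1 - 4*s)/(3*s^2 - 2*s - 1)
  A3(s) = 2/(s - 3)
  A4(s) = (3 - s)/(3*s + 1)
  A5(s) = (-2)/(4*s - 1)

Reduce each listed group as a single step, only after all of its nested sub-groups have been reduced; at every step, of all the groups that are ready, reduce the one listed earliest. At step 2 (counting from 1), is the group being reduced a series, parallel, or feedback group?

[1] multiply A2, A3, A4 (series)
[2] collapse the loop (A1 forward, (A2*A3*A4) return)
[3] apply the feedback formula to [A1/(1+A1*(A2*A3*A4))], A5
At step 2 the group reduced is feedback.

Final answer: feedback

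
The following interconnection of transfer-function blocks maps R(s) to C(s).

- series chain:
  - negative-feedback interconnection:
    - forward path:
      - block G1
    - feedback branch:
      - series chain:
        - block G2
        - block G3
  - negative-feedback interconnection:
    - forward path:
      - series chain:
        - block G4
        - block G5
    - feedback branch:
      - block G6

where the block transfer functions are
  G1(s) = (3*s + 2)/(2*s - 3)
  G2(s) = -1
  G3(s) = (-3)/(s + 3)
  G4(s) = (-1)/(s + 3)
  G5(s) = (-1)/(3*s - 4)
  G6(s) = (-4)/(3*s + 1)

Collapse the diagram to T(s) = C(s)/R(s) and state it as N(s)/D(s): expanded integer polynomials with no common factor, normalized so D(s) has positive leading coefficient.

The answer is (9*s^3 + 36*s^2 + 29*s + 6)/(18*s^5 + 144*s^4 + 127*s^3 - 458*s^2 - 99*s + 48).

Reasoning:
Step 1 - series reduction of G2, G3 = 3/(s + 3)
Step 2 - close the feedback loop around G1, (G2*G3) = (3*s^2 + 11*s + 6)/(2*s^2 + 12*s - 3)
Step 3 - cascade G4, G5 = 1/(3*s^2 + 5*s - 12)
Step 4 - collapse the loop ((G4*G5) forward, G6 return) = (3*s + 1)/(9*s^3 + 18*s^2 - 31*s - 16)
Step 5 - series reduction of [G1/(1+G1*(G2*G3))], [(G4*G5)/(1+(G4*G5)*G6)], giving the overall T(s)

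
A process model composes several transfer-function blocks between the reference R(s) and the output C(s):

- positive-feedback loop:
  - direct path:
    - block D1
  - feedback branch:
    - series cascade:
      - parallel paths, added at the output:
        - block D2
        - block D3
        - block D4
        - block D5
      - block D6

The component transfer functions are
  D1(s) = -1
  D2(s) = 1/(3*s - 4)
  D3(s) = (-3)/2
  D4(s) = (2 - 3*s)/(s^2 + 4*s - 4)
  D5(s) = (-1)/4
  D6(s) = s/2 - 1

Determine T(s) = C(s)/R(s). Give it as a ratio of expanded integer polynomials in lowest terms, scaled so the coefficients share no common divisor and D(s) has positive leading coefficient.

The answer is (24*s^3 + 64*s^2 - 224*s + 128)/(21*s^4 + 22*s^3 - 524*s^2 + 952*s - 448).

Reasoning:
Step 1 - add D2, D3, D4, D5 (parallel), giving (-21*s^3 - 88*s^2 + 284*s - 160)/(12*s^3 + 32*s^2 - 112*s + 64)
Step 2 - reduce the series chain (D2+D3+D4+D5), D6, giving (-21*s^4 - 46*s^3 + 460*s^2 - 728*s + 320)/(24*s^3 + 64*s^2 - 224*s + 128)
Step 3 - collapse the loop (D1 forward, ((D2+D3+D4+D5)*D6) return) - this is the overall T(s), already in the required normalized form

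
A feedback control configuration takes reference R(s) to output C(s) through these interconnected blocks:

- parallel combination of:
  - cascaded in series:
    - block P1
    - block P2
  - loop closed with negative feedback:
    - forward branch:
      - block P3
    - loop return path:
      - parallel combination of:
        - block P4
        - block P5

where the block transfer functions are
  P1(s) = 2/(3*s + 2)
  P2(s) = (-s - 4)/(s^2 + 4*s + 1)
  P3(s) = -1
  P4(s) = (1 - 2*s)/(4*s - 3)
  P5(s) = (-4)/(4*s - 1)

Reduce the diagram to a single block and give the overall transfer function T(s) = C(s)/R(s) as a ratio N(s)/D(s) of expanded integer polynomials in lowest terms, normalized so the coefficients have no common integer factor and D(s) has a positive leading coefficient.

Step 1 - cascade P1, P2: (-2*s - 8)/(3*s^3 + 14*s^2 + 11*s + 2)
Step 2 - sum the parallel branches P4, P5: (-8*s^2 - 10*s + 11)/(16*s^2 - 16*s + 3)
Step 3 - close the feedback loop around P3, (P4+P5): (-16*s^2 + 16*s - 3)/(24*s^2 - 6*s - 8)
Step 4 - sum the parallel branches (P1*P2), [P3/(1+P3*(P4+P5))] - this is the overall T(s), already in the required normalized form

Answer: (-48*s^5 - 176*s^4 - 9*s^3 - 78*s^2 + 63*s + 58)/(72*s^5 + 318*s^4 + 156*s^3 - 130*s^2 - 100*s - 16)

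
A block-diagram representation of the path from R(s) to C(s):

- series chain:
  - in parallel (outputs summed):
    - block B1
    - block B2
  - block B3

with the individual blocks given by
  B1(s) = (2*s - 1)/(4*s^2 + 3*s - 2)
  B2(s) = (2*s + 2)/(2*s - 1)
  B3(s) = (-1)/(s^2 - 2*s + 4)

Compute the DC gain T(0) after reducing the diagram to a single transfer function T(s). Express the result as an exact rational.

(1) combine B1, B2 in parallel; result (8*s^3 + 18*s^2 - 2*s - 3)/(8*s^3 + 2*s^2 - 7*s + 2)
(2) reduce the series chain (B1+B2), B3; result (-8*s^3 - 18*s^2 + 2*s + 3)/(8*s^5 - 14*s^4 + 21*s^3 + 24*s^2 - 32*s + 8)
The step-2 result is T(s). Setting s = 0: T(0) = 3/8.

Final answer: 3/8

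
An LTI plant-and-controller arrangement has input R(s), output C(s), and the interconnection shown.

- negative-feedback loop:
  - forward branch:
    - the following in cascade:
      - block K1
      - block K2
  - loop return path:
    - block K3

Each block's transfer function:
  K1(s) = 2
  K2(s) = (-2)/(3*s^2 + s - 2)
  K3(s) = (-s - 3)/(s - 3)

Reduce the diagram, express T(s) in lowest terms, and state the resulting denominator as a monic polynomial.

Step 1 - series reduction of K1, K2 = (-4)/(3*s^2 + s - 2)
Step 2 - apply the feedback formula to (K1*K2), K3 = (12 - 4*s)/(3*s^3 - 8*s^2 - s + 18)
The result of step 2 is T(s) in lowest terms. Its denominator has leading coefficient 3; dividing the denominator through by 3 makes it monic.

Therefore the answer is s^3 - 8*s^2/3 - s/3 + 6.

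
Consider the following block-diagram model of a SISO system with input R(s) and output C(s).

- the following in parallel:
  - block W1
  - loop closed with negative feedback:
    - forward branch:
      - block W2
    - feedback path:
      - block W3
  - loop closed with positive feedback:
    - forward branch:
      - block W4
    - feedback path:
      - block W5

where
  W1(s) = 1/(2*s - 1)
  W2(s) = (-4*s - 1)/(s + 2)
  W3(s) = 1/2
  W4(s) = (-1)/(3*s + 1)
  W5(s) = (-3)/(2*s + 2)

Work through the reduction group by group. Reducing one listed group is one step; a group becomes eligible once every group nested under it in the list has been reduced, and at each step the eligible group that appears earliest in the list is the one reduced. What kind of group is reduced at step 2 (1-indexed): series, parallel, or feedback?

[1] reduce the feedback loop with forward W2 and return W3
[2] close the feedback loop around W4, W5
[3] add W1, [W2/(1+W2*W3)], [W4/(1-W4*W5)] (parallel)
Step 2 collapses a feedback group.

Hence the answer: feedback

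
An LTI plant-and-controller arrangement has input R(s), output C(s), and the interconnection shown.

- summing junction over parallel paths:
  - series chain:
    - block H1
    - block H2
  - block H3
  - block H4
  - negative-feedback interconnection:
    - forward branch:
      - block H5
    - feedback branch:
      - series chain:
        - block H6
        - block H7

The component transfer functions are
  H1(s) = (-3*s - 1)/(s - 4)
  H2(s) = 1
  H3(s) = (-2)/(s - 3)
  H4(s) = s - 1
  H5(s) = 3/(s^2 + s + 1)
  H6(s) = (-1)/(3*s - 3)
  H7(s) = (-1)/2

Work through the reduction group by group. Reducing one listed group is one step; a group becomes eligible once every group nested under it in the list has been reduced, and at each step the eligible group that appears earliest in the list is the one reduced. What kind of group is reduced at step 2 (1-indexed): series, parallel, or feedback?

[1] series reduction of H1, H2
[2] combine H6, H7 in series
[3] feedback reduction of H5, (H6*H7)
[4] add (H1*H2), H3, H4, [H5/(1+H5*(H6*H7))] (parallel)
At step 2 the group reduced is series.

Answer: series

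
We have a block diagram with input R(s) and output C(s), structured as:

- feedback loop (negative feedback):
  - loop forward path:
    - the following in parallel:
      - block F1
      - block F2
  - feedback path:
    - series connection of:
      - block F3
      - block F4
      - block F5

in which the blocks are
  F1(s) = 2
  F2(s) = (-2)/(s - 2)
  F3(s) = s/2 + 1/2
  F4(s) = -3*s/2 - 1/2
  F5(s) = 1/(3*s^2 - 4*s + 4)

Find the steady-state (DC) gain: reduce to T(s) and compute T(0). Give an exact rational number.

The answer is 48/13.

Reasoning:
Step 1. parallel reduction of F1, F2, giving (2*s - 6)/(s - 2)
Step 2. series reduction of F3, F4, F5, giving (-3*s^2 - 4*s - 1)/(12*s^2 - 16*s + 16)
Step 3. close the feedback loop around (F1+F2), (F3*F4*F5), giving (12*s^3 - 52*s^2 + 64*s - 48)/(3*s^3 - 15*s^2 + 35*s - 13)
Evaluating the step-3 result (the overall T(s)) at s = 0 gives T(0) = -48/(-13) = 48/13.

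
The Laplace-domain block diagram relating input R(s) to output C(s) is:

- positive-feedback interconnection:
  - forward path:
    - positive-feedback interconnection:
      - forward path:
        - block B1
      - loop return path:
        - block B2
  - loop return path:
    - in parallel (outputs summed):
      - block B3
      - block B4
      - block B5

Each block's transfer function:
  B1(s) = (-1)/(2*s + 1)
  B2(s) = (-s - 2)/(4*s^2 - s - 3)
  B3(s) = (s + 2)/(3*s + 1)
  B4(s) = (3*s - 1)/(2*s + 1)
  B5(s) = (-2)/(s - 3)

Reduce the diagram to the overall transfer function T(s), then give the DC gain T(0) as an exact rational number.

1. reduce the feedback loop with forward B1 and return B2: (-4*s^2 + s + 3)/(8*s^3 + 2*s^2 - 8*s - 5)
2. parallel reduction of B3, B4, B5: (11*s^3 - 40*s^2 - 24*s - 5)/(6*s^3 - 13*s^2 - 14*s - 3)
3. feedback reduction of [B1/(1-B1*B2)], (B3+B4+B5): (-24*s^5 + 58*s^4 + 61*s^3 - 41*s^2 - 45*s - 9)/(48*s^6 - 48*s^5 - 357*s^4 - 67*s^3 + 295*s^2 + 171*s + 30)
Evaluating the step-3 result (the overall T(s)) at s = 0 gives T(0) = -9/30 = -3/10.

Answer: -3/10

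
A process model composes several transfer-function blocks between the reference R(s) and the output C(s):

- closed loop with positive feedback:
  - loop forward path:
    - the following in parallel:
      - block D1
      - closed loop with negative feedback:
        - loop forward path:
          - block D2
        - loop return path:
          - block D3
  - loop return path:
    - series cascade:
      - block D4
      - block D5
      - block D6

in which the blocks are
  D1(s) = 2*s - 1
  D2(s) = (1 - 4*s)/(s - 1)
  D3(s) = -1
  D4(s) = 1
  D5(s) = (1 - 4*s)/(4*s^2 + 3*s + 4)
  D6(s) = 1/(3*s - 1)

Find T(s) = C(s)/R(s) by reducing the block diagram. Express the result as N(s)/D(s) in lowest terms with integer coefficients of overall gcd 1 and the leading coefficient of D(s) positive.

Answer: (120*s^5 - 106*s^4 + 61*s^3 - 142*s^2 + 79*s - 12)/(60*s^4 + 41*s^3 - 27*s^2 - 13*s + 5)

Working:
Step 1 - feedback reduction of D2, D3 -> (1 - 4*s)/(5*s - 2)
Step 2 - add D1, [D2/(1+D2*D3)] (parallel) -> (10*s^2 - 13*s + 3)/(5*s - 2)
Step 3 - cascade D4, D5, D6 -> (1 - 4*s)/(12*s^3 + 5*s^2 + 9*s - 4)
Step 4 - close the feedback loop around (D1+[D2/(1+D2*D3)]), (D4*D5*D6); the result is T(s) itself (integer coefficients, no common factor, positive leading denominator coefficient)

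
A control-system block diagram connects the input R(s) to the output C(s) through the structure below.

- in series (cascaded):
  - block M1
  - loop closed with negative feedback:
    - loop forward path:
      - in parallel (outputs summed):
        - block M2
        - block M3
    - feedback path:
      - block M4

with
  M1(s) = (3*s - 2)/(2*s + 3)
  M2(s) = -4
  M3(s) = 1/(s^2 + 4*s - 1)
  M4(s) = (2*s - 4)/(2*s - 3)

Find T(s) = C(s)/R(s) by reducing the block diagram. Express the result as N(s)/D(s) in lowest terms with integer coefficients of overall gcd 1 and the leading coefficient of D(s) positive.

First reduce the diagram to T(s).

Step 1. combine M2, M3 in parallel; result (-4*s^2 - 16*s + 5)/(s^2 + 4*s - 1)
Step 2. feedback reduction of (M2+M3), M4; result (8*s^3 + 20*s^2 - 58*s + 15)/(6*s^3 + 11*s^2 - 60*s + 17)
Step 3. cascade M1, [(M2+M3)/(1+(M2+M3)*M4)]; the result is T(s) itself (integer coefficients, no common factor, positive leading denominator coefficient)

Answer: (24*s^4 + 44*s^3 - 214*s^2 + 161*s - 30)/(12*s^4 + 40*s^3 - 87*s^2 - 146*s + 51)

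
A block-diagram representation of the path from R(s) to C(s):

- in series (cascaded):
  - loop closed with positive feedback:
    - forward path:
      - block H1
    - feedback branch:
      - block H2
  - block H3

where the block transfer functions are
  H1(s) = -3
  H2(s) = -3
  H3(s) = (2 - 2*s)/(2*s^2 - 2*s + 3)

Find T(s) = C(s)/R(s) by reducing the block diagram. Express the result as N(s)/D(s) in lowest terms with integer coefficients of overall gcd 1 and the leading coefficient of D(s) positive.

Answer: (3 - 3*s)/(8*s^2 - 8*s + 12)

Working:
1. reduce the feedback loop with forward H1 and return H2 -> 3/8
2. combine [H1/(1-H1*H2)], H3 in series; the result is T(s) itself (integer coefficients, no common factor, positive leading denominator coefficient)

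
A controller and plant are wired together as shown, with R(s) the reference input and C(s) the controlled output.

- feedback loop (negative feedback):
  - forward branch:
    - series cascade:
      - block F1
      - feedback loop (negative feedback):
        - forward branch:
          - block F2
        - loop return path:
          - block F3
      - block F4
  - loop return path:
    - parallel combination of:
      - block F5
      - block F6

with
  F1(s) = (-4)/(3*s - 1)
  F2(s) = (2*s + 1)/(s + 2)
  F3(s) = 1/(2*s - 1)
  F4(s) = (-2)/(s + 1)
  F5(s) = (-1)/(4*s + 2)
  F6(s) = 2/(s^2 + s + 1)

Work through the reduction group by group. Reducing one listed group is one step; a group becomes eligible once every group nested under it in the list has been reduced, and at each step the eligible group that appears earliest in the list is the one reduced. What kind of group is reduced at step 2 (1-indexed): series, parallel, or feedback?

Reducing step by step:

Step 1: feedback reduction of F2, F3
Step 2: cascade F1, [F2/(1+F2*F3)], F4
Step 3: parallel reduction of F5, F6
Step 4: feedback reduction of (F1*[F2/(1+F2*F3)]*F4), (F5+F6)
At step 2 the group reduced is series.

Answer: series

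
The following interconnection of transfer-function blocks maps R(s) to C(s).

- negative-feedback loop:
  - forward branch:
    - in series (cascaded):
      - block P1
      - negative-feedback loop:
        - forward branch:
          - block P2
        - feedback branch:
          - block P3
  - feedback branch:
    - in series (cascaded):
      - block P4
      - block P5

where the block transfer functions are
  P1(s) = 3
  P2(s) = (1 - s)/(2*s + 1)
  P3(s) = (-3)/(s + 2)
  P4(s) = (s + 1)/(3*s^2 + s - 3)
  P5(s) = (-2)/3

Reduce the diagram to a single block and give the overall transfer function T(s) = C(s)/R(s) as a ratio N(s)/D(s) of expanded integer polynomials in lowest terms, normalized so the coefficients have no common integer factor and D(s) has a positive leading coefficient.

1. collapse the loop (P2 forward, P3 return) gives (-s^2 - s + 2)/(2*s^2 + 8*s - 1)
2. reduce the series chain P1, [P2/(1+P2*P3)] gives (-3*s^2 - 3*s + 6)/(2*s^2 + 8*s - 1)
3. combine P4, P5 in series gives (-2*s - 2)/(9*s^2 + 3*s - 9)
4. feedback reduction of (P1*[P2/(1+P2*P3)]), (P4*P5) - this is the overall T(s), already in the required normalized form

Answer: (-9*s^4 - 12*s^3 + 24*s^2 + 15*s - 18)/(6*s^4 + 28*s^3 + 3*s^2 - 27*s - 1)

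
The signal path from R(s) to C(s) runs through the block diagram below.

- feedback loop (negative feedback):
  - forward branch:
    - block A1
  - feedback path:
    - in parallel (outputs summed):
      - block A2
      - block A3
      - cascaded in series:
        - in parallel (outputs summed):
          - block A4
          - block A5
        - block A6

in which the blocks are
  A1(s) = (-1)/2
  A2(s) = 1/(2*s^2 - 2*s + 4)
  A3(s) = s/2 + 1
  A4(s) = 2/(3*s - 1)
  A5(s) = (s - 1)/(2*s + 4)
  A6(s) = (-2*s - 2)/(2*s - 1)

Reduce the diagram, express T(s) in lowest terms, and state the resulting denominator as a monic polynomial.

Step 1. parallel reduction of A4, A5 -> (3*s^2 + 9)/(6*s^2 + 10*s - 4)
Step 2. series reduction of (A4+A5), A6 -> (-3*s^3 - 3*s^2 - 9*s - 9)/(6*s^3 + 7*s^2 - 9*s + 2)
Step 3. parallel reduction of A2, A3, ((A4+A5)*A6) -> (6*s^6 + 7*s^5 - 2*s^4 - s^3 + 25*s^2 - 63*s - 26)/(12*s^5 + 2*s^4 - 8*s^3 + 50*s^2 - 40*s + 8)
Step 4. apply the feedback formula to A1, (A2+A3+((A4+A5)*A6)) -> (12*s^5 + 2*s^4 - 8*s^3 + 50*s^2 - 40*s + 8)/(6*s^6 - 17*s^5 - 6*s^4 + 15*s^3 - 75*s^2 + 17*s - 42)
Step 4 gives the fully reduced T(s), with no common factor left to cancel. The denominator's leading coefficient is 6, so divide each of its coefficients by 6 to get the monic form.

Answer: s^6 - 17*s^5/6 - s^4 + 5*s^3/2 - 25*s^2/2 + 17*s/6 - 7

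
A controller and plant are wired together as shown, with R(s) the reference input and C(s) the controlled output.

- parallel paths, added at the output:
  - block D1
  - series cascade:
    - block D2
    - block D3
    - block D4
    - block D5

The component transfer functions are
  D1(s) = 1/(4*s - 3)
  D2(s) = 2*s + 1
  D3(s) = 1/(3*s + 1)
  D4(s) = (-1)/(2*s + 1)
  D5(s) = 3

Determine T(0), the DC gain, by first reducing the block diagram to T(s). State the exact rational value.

1. reduce the series chain D2, D3, D4, D5: (-3)/(3*s + 1)
2. sum the parallel branches D1, (D2*D3*D4*D5): (10 - 9*s)/(12*s^2 - 5*s - 3)
Step 2 gives the overall T(s). Then T(0) = 10/(-3) = -10/3.

Final answer: -10/3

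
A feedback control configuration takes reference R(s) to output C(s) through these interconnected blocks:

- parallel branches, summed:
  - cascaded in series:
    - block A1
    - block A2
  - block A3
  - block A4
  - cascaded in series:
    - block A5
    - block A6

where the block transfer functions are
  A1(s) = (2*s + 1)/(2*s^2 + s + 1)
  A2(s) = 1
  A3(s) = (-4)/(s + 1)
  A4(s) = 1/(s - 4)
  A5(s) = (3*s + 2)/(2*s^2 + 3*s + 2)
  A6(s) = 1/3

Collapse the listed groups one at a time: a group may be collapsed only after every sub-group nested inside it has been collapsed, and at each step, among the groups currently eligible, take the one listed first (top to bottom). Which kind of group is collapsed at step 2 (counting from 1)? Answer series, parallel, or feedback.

Step 1. multiply A1, A2 (series)
Step 2. combine A5, A6 in series
Step 3. sum the parallel branches (A1*A2), A3, A4, (A5*A6)
The group at step 2 is a series group.

Answer: series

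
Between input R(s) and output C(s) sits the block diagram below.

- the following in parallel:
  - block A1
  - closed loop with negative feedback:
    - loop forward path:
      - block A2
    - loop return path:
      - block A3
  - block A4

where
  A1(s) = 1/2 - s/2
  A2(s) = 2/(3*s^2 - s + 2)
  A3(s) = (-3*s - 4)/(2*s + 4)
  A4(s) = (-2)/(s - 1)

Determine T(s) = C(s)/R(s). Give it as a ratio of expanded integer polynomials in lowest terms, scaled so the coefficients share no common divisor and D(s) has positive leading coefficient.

Step 1. feedback reduction of A2, A3 = (2*s + 4)/(3*s^3 + 5*s^2 - 3*s)
Step 2. parallel reduction of A1, [A2/(1+A2*A3)], A4 - this is the overall T(s), already in the required normalized form

Answer: (-3*s^5 + s^4 - 2*s^3 - 27*s^2 + 19*s - 8)/(6*s^4 + 4*s^3 - 16*s^2 + 6*s)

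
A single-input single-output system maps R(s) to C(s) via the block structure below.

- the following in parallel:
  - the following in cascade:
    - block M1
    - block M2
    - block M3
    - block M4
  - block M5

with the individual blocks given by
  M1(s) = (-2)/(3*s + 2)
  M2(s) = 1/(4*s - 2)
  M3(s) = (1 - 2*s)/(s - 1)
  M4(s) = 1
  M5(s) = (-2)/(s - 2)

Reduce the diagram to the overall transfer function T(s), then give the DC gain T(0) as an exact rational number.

Reducing step by step:

Step 1 - cascade M1, M2, M3, M4, giving 1/(3*s^2 - s - 2)
Step 2 - parallel reduction of (M1*M2*M3*M4), M5, giving (-6*s^2 + 3*s + 2)/(3*s^3 - 7*s^2 + 4)
The step-2 result is T(s). Setting s = 0: T(0) = 2/4 = 1/2.

Answer: 1/2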